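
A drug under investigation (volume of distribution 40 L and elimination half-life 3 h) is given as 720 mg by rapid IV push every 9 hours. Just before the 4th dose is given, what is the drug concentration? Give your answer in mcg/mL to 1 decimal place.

2.6 mcg/mL

f = (1/2)^(τ/t½) = (1/2)^(9/3) ≈ 0.1250.
C₀ = D/Vd = 720/40 ≈ 18.000 mcg/mL.
Before the 4th dose, 3 doses have been given. Superposition: Cmin = C₀·(f + f² + … + f^3).
≈ 18.000 × (0.1250 + 0.0156 + 0.0020) ≈ 18.000 × 0.1426 ≈ 2.567 mcg/mL.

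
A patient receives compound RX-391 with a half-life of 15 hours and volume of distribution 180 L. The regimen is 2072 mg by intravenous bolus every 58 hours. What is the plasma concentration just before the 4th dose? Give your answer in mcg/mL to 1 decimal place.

f = (1/2)^(τ/t½) = (1/2)^(58/15) ≈ 0.0686.
C₀ = D/Vd = 2072/180 ≈ 11.511 mcg/mL.
Before the 4th dose, 3 doses have been given. Superposition: Cmin = C₀·(f + f² + … + f^3).
≈ 11.511 × (0.0686 + 0.0047 + 0.0003) ≈ 11.511 × 0.0736 ≈ 0.847 mcg/mL.

0.8 mcg/mL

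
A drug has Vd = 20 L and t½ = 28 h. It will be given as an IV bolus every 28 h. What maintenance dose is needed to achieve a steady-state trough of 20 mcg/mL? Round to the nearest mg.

400 mg

τ/t½ = 28/28 ≈ 1, so f = (1/2)^(28/28) ≈ 0.500000.
Cmin,ss = (D/Vd)·f/(1−f), so D = Cmin,ss·Vd·(1−f)/f.
D = 20 × 20 × (1−f)/f ≈ 20 × 20 × 1.00000 ≈ 400.00 mg.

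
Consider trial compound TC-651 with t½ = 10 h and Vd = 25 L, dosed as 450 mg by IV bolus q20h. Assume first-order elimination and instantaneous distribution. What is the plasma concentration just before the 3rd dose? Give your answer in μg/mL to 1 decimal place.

f = (1/2)^(τ/t½) = (1/2)^(20/10) ≈ 0.2500.
C₀ = D/Vd = 450/25 ≈ 18.000 μg/mL.
Before the 3rd dose, 2 doses have been given. Superposition: Cmin = C₀·(f + f²).
≈ 18.000 × (0.2500 + 0.0625) ≈ 18.000 × 0.3125 ≈ 5.625 μg/mL.

5.6 μg/mL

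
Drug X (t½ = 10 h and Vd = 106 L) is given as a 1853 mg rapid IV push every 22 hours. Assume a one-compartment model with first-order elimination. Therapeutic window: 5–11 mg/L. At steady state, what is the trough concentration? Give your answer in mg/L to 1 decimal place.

τ/t½ = 22/10 ≈ 2.2, so fraction remaining f = (1/2)^(22/10) ≈ 0.2176.
At steady state, accumulation factor R = 1/(1 − e^(−kτ)) ≈ 1.2781.
Each bolus raises the concentration by D/Vd = 1853/106 ≈ 17.481 mg/L.
Steady-state peak Cmax,ss = C₀·R ≈ 17.481 × 1.2781 ≈ 22.342 mg/L.
One interval later, Cmin,ss = Cmax,ss·e^(−kτ) ≈ 22.342 × 0.2176 ≈ 4.862 mg/L.
Trough 4.9 mg/L vs MEC 5 mg/L: subtherapeutic.

4.9 mg/L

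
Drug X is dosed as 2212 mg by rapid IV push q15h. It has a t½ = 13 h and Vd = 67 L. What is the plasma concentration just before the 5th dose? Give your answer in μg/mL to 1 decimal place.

f = (1/2)^(τ/t½) = (1/2)^(15/13) ≈ 0.4494.
C₀ = D/Vd = 2212/67 ≈ 33.015 μg/mL.
Before the 5th dose, 4 doses have been given. Superposition: Cmin = C₀·(f + f² + … + f^4).
≈ 33.015 × (0.4494 + 0.2020 + 0.0908 + 0.0408) ≈ 33.015 × 0.7830 ≈ 25.851 μg/mL.

25.9 μg/mL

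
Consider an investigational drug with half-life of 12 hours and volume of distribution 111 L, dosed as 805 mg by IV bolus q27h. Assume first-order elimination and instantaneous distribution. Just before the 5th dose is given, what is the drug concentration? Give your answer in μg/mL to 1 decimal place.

f = (1/2)^(τ/t½) = (1/2)^(27/12) ≈ 0.2102.
C₀ = D/Vd = 805/111 ≈ 7.252 μg/mL.
Before the 5th dose, 4 doses have been given. Superposition: Cmin = C₀·(f + f² + … + f^4).
≈ 7.252 × (0.2102 + 0.0442 + 0.0093 + 0.0020) ≈ 7.252 × 0.2657 ≈ 1.927 μg/mL.

1.9 μg/mL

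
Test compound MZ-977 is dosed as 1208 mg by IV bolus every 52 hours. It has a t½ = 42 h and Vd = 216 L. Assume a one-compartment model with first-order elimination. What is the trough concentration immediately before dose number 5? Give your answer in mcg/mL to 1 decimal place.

f = (1/2)^(τ/t½) = (1/2)^(52/42) ≈ 0.4239.
C₀ = D/Vd = 1208/216 ≈ 5.593 mcg/mL.
Before the 5th dose, 4 doses have been given. Superposition: Cmin = C₀·(f + f² + … + f^4).
≈ 5.593 × (0.4239 + 0.1797 + 0.0762 + 0.0323) ≈ 5.593 × 0.7121 ≈ 3.983 mcg/mL.

4.0 mcg/mL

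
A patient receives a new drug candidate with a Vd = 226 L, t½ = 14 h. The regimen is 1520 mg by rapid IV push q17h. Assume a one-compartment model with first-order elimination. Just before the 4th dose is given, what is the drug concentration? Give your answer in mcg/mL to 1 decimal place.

f = (1/2)^(τ/t½) = (1/2)^(17/14) ≈ 0.4310.
C₀ = D/Vd = 1520/226 ≈ 6.726 mcg/mL.
Before the 4th dose, 3 doses have been given. Superposition: Cmin = C₀·(f + f² + … + f^3).
≈ 6.726 × (0.4310 + 0.1858 + 0.0801) ≈ 6.726 × 0.6969 ≈ 4.687 mcg/mL.

4.7 mcg/mL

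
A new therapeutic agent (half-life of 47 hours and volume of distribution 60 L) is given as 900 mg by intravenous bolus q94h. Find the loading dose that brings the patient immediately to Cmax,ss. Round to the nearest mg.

f = (1/2)^(94/47) ≈ 0.250000; accumulation ratio R = 1/(1−f) ≈ 1.33333.
Loading dose to hit Cmax,ss on first dose: D_load = D_maint·R ≈ 900 × 1.33333 ≈ 1200.00 mg.

1200 mg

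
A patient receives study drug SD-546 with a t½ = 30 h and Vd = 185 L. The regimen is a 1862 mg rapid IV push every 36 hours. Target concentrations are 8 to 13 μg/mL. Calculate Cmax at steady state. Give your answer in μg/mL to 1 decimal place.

Over one 36-h interval, 36/30 ≈ 1.2 half-lives elapse, leaving f ≈ 0.4353 of each dose.
At steady state, accumulation factor R = 1/(1 − e^(−kτ)) ≈ 1.7709.
Single-dose peak C₀ = D/Vd = 1862/185 ≈ 10.065 μg/mL.
Steady-state peak Cmax,ss = C₀·R ≈ 10.065 × 1.7709 ≈ 17.824 μg/mL.
Peak 17.8 μg/mL vs MTC 13 μg/mL: exceeds toxic threshold.

17.8 μg/mL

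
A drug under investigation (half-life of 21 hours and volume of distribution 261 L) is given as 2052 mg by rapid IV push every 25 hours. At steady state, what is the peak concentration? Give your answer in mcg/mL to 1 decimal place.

14.0 mcg/mL

k = ln2/t½ = ln2/21 ≈ 0.033007 h⁻¹; fraction remaining f = e^(−kτ) = e^(−0.033007×25) ≈ 0.4382.
At steady state, accumulation factor R = 1/(1 − e^(−kτ)) ≈ 1.7800.
Single-dose peak C₀ = D/Vd = 2052/261 ≈ 7.862 mcg/mL.
Steady-state peak Cmax,ss = C₀·R ≈ 7.862 × 1.7800 ≈ 13.994 mcg/mL.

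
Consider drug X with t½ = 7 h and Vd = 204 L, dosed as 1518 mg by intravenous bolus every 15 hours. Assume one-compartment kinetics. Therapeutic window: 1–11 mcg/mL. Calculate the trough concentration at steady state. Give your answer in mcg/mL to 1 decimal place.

2.2 mcg/mL

k = ln2/t½ = ln2/7 ≈ 0.099021 h⁻¹; fraction remaining f = e^(−kτ) = e^(−0.099021×15) ≈ 0.2264.
Accumulation ratio R = 1/(1 − f) ≈ 1/0.7736 ≈ 1.2927.
Each bolus raises the concentration by D/Vd = 1518/204 ≈ 7.441 mcg/mL.
Steady-state peak Cmax,ss = C₀·R ≈ 7.441 × 1.2927 ≈ 9.619 mcg/mL.
Steady-state trough Cmin,ss = Cmax,ss·f ≈ 9.619 × 0.2264 ≈ 2.178 mcg/mL.
Trough 2.2 mcg/mL vs MEC 1 mcg/mL: adequate.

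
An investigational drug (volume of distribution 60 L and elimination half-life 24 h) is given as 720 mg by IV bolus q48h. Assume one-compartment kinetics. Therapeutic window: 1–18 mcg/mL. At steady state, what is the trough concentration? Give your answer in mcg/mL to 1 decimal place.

4.0 mcg/mL

The dosing interval is 2 half-lives, so f = 2^(−2) = 0.25.
Accumulation ratio R = 1/(1 − f) = 1/0.75 = 4/3.
Single-dose peak C₀ = D/Vd = 720/60 = 12 mcg/mL.
Steady-state peak Cmax,ss = C₀·R = 12 × 4/3 ≈ 16.000 mcg/mL.
Steady-state trough Cmin,ss = Cmax,ss·f ≈ 16.000 × 0.25 ≈ 4.000 mcg/mL.
Trough 4.0 mcg/mL vs MEC 1 mcg/mL: adequate.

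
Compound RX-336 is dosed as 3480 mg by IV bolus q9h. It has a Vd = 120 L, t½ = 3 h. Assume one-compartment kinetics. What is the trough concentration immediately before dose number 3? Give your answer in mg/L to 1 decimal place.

f = (1/2)^(τ/t½) = (1/2)^(9/3) ≈ 0.1250.
C₀ = D/Vd = 3480/120 ≈ 29.000 mg/L.
Before the 3rd dose, 2 doses have been given. Superposition: Cmin = C₀·(f + f²).
≈ 29.000 × (0.1250 + 0.0156) ≈ 29.000 × 0.1406 ≈ 4.077 mg/L.

4.1 mg/L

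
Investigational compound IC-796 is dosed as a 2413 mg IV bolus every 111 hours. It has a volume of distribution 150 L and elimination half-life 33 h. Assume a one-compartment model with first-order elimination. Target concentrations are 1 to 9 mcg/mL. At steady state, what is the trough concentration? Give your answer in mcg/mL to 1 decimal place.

1.7 mcg/mL

Over one 111-h interval, 111/33 ≈ 3.3636 half-lives elapse, leaving f ≈ 0.0972 of each dose.
Each bolus raises the concentration by D/Vd = 2413/150 ≈ 16.087 mcg/mL.
Steady-state trough Cmin,ss = C₀·f/(1−f) ≈ 16.087 × 0.0972/0.9028 ≈ 1.732 mcg/mL.
Trough 1.7 mcg/mL vs MEC 1 mcg/mL: adequate.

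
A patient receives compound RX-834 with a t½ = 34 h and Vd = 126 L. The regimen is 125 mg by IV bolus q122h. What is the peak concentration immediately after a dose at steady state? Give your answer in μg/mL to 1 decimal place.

τ/t½ = 122/34 ≈ 3.5882, so fraction remaining f = (1/2)^(122/34) ≈ 0.0831.
Accumulation ratio R = 1/(1 − f) ≈ 1/0.9169 ≈ 1.0906.
Each bolus raises the concentration by D/Vd = 125/126 ≈ 0.992 μg/mL.
Cmax,ss = C₀/(1 − f) ≈ 0.992/0.9169 ≈ 1.082 μg/mL.

1.1 μg/mL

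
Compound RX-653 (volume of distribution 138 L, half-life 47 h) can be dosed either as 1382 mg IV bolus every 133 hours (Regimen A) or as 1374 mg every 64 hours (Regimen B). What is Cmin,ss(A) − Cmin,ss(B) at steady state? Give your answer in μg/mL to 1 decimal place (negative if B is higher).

-4.7 μg/mL

Regimen A: f = (1/2)^(133/47) ≈ 0.1407; Cmin,ss = (1382/138)·f/(1−f) ≈ 1.640 μg/mL.
Regimen B: f = (1/2)^(64/47) ≈ 0.3891; Cmin,ss = (1374/138)·f/(1−f) ≈ 6.342 μg/mL.
Difference ≈ 1.640 − 6.342 ≈ -4.702 μg/mL.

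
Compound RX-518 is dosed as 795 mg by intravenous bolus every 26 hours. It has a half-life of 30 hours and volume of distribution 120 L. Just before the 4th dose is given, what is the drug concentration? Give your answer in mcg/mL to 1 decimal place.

6.7 mcg/mL

f = (1/2)^(τ/t½) = (1/2)^(26/30) ≈ 0.5484.
C₀ = D/Vd = 795/120 ≈ 6.625 mcg/mL.
Before the 4th dose, 3 doses have been given. Superposition: Cmin = C₀·(f + f² + … + f^3).
≈ 6.625 × (0.5484 + 0.3007 + 0.1649) ≈ 6.625 × 1.0140 ≈ 6.718 mcg/mL.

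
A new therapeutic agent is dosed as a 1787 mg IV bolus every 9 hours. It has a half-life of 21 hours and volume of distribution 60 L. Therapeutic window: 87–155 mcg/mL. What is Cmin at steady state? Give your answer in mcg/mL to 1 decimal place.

86.1 mcg/mL

τ/t½ = 9/21 ≈ 0.42857, so fraction remaining f = (1/2)^(9/21) ≈ 0.7430.
At steady state, accumulation factor R = 1/(1 − e^(−kτ)) ≈ 3.8911.
Each bolus raises the concentration by D/Vd = 1787/60 ≈ 29.783 mcg/mL.
Steady-state peak Cmax,ss = C₀·R ≈ 29.783 × 3.8911 ≈ 115.889 mcg/mL.
Steady-state trough Cmin,ss = Cmax,ss·f ≈ 115.889 × 0.7430 ≈ 86.106 mcg/mL.
Trough 86.1 mcg/mL vs MEC 87 mcg/mL: subtherapeutic.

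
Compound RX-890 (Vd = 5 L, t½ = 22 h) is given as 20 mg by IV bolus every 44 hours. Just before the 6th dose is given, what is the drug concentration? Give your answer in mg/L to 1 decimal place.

1.3 mg/L

f = (1/2)^(τ/t½) = (1/2)^(44/22) ≈ 0.2500.
C₀ = D/Vd = 20/5 ≈ 4.000 mg/L.
Before the 6th dose, 5 doses have been given. Superposition: Cmin = C₀·(f + f² + … + f^5).
≈ 4.000 × (0.2500 + 0.0625 + 0.0156 + 0.0039 + 0.0010) ≈ 4.000 × 0.3330 ≈ 1.332 mg/L.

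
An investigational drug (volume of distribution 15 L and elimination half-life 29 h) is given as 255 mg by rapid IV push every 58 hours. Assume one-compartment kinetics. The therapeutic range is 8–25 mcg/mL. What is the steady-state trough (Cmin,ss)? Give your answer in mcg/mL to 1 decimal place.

5.7 mcg/mL

τ = 58 h = 2 half-lives, so f = (1/2)^2 = 0.25.
Accumulation ratio R = 1/(1 − f) = 1/0.75 = 4/3.
Single-dose peak C₀ = D/Vd = 255/15 = 17 mcg/mL.
Steady-state peak Cmax,ss = C₀·R = 17 × 4/3 ≈ 22.667 mcg/mL.
Steady-state trough Cmin,ss = Cmax,ss·f ≈ 22.667 × 0.25 ≈ 5.667 mcg/mL.
Trough 5.7 mcg/mL vs MEC 8 mcg/mL: subtherapeutic.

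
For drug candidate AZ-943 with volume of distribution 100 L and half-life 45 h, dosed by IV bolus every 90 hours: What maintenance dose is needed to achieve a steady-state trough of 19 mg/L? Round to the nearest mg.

τ/t½ = 90/45 ≈ 2, so f = (1/2)^(90/45) ≈ 0.250000.
Cmin,ss = (D/Vd)·f/(1−f), so D = Cmin,ss·Vd·(1−f)/f.
D = 19 × 100 × (1−f)/f ≈ 19 × 100 × 3.00000 ≈ 5700.00 mg.

5700 mg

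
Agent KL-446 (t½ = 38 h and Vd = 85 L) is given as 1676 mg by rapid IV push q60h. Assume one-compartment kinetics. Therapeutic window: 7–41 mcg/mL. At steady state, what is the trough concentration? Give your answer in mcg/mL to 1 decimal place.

9.9 mcg/mL

τ/t½ = 60/38 ≈ 1.5789, so fraction remaining f = (1/2)^(60/38) ≈ 0.3347.
Accumulation ratio R = 1/(1 − f) ≈ 1/0.6653 ≈ 1.5031.
Single-dose peak C₀ = D/Vd = 1676/85 ≈ 19.718 mcg/mL.
Cmax,ss = C₀/(1 − f) ≈ 19.718/0.6653 ≈ 29.638 mcg/mL.
Steady-state trough Cmin,ss = Cmax,ss·f ≈ 29.638 × 0.3347 ≈ 9.920 mcg/mL.
Trough 9.9 mcg/mL vs MEC 7 mcg/mL: adequate.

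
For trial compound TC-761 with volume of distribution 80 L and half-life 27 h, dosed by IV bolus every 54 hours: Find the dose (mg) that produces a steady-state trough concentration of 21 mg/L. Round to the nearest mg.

τ/t½ = 54/27 ≈ 2, so f = (1/2)^(54/27) ≈ 0.250000.
Cmin,ss = (D/Vd)·f/(1−f), so D = Cmin,ss·Vd·(1−f)/f.
D = 21 × 80 × (1−f)/f ≈ 21 × 80 × 3.00000 ≈ 5040.00 mg.

5040 mg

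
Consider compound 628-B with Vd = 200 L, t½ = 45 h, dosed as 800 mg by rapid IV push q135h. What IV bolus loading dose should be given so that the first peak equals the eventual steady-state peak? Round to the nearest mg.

914 mg

f = (1/2)^(135/45) ≈ 0.125000; accumulation ratio R = 1/(1−f) ≈ 1.14286.
Loading dose to hit Cmax,ss on first dose: D_load = D_maint·R ≈ 800 × 1.14286 ≈ 914.29 mg.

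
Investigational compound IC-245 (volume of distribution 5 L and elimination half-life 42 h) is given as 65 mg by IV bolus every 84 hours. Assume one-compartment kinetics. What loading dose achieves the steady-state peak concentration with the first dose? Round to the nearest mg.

87 mg

f = (1/2)^(84/42) ≈ 0.250000; accumulation ratio R = 1/(1−f) ≈ 1.33333.
Loading dose to hit Cmax,ss on first dose: D_load = D_maint·R ≈ 65 × 1.33333 ≈ 86.67 mg.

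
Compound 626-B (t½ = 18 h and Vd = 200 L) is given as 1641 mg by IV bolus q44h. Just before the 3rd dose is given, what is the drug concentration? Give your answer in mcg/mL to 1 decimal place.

1.8 mcg/mL

f = (1/2)^(τ/t½) = (1/2)^(44/18) ≈ 0.1837.
C₀ = D/Vd = 1641/200 ≈ 8.205 mcg/mL.
Before the 3rd dose, 2 doses have been given. Superposition: Cmin = C₀·(f + f²).
≈ 8.205 × (0.1837 + 0.0337) ≈ 8.205 × 0.2174 ≈ 1.784 mcg/mL.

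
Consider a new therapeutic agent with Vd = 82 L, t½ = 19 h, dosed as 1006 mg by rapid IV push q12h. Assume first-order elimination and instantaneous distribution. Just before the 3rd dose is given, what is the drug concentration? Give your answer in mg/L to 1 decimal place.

f = (1/2)^(τ/t½) = (1/2)^(12/19) ≈ 0.6455.
C₀ = D/Vd = 1006/82 ≈ 12.268 mg/L.
Before the 3rd dose, 2 doses have been given. Superposition: Cmin = C₀·(f + f²).
≈ 12.268 × (0.6455 + 0.4167) ≈ 12.268 × 1.0622 ≈ 13.031 mg/L.

13.0 mg/L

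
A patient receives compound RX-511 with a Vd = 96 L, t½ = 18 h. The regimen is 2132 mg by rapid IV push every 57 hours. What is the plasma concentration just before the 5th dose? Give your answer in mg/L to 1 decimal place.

2.8 mg/L

f = (1/2)^(τ/t½) = (1/2)^(57/18) ≈ 0.1114.
C₀ = D/Vd = 2132/96 ≈ 22.208 mg/L.
Before the 5th dose, 4 doses have been given. Superposition: Cmin = C₀·(f + f² + … + f^4).
≈ 22.208 × (0.1114 + 0.0124 + 0.0014 + 0.0002) ≈ 22.208 × 0.1254 ≈ 2.785 mg/L.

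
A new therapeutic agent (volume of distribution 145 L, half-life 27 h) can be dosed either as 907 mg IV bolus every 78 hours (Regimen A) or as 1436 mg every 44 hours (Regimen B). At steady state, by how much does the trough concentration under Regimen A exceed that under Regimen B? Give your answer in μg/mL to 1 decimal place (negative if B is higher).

Regimen A: f = (1/2)^(78/27) ≈ 0.1350; Cmin,ss = (907/145)·f/(1−f) ≈ 0.976 μg/mL.
Regimen B: f = (1/2)^(44/27) ≈ 0.3232; Cmin,ss = (1436/145)·f/(1−f) ≈ 4.729 μg/mL.
Difference ≈ 0.976 − 4.729 ≈ -3.753 μg/mL.

-3.8 μg/mL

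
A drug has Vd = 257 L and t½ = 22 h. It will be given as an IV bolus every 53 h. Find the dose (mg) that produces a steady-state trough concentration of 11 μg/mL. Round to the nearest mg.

12188 mg

τ/t½ = 53/22 ≈ 2.4091, so f = (1/2)^(53/22) ≈ 0.188274.
Cmin,ss = (D/Vd)·f/(1−f), so D = Cmin,ss·Vd·(1−f)/f.
D = 11 × 257 × (1−f)/f ≈ 11 × 257 × 4.31141 ≈ 12188.36 mg.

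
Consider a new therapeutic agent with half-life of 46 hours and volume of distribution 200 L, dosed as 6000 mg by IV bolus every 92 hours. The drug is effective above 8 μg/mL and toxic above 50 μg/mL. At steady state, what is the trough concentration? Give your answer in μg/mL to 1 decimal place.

τ = 92 h = 2 half-lives, so f = (1/2)^2 = 0.25.
At steady state, R = 1/(1 − 0.25) = 4/3.
Single-dose peak C₀ = D/Vd = 6000/200 = 30 μg/mL.
Steady-state peak Cmax,ss = C₀·R = 30 × 4/3 ≈ 40.000 μg/mL.
Steady-state trough Cmin,ss = Cmax,ss·f ≈ 40.000 × 0.25 ≈ 10.000 μg/mL.
Trough 10.0 μg/mL vs MEC 8 μg/mL: adequate.

10.0 μg/mL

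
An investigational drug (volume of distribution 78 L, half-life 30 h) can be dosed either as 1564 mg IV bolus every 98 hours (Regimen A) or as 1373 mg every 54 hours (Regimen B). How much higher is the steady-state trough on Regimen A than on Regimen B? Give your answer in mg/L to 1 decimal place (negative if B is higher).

Regimen A: f = (1/2)^(98/30) ≈ 0.1039; Cmin,ss = (1564/78)·f/(1−f) ≈ 2.325 mg/L.
Regimen B: f = (1/2)^(54/30) ≈ 0.2872; Cmin,ss = (1373/78)·f/(1−f) ≈ 7.092 mg/L.
Difference ≈ 2.325 − 7.092 ≈ -4.767 mg/L.

-4.8 mg/L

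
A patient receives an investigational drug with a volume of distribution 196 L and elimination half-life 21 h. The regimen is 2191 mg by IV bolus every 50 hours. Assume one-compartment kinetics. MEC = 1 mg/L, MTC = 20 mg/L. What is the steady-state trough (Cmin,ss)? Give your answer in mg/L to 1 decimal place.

k = ln2/t½ = ln2/21 ≈ 0.033007 h⁻¹; fraction remaining f = e^(−kτ) = e^(−0.033007×50) ≈ 0.1920.
At steady state, accumulation factor R = 1/(1 − e^(−kτ)) ≈ 1.2376.
Single-dose peak C₀ = D/Vd = 2191/196 ≈ 11.179 mg/L.
Steady-state peak Cmax,ss = C₀·R ≈ 11.179 × 1.2376 ≈ 13.835 mg/L.
One interval later, Cmin,ss = Cmax,ss·e^(−kτ) ≈ 13.835 × 0.1920 ≈ 2.656 mg/L.
Trough 2.7 mg/L vs MEC 1 mg/L: adequate.

2.7 mg/L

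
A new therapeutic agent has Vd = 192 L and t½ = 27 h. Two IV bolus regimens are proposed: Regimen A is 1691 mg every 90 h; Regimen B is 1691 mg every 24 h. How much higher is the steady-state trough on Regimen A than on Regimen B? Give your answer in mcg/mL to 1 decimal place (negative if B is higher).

-9.4 mcg/mL

Regimen A: f = (1/2)^(90/27) ≈ 0.0992; Cmin,ss = (1691/192)·f/(1−f) ≈ 0.970 mcg/mL.
Regimen B: f = (1/2)^(24/27) ≈ 0.5400; Cmin,ss = (1691/192)·f/(1−f) ≈ 10.339 mcg/mL.
Difference ≈ 0.970 − 10.339 ≈ -9.369 mcg/mL.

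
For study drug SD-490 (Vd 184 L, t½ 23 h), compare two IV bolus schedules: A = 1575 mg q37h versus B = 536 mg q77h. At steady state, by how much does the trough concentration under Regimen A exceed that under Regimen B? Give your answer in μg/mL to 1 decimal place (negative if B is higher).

3.9 μg/mL

Regimen A: f = (1/2)^(37/23) ≈ 0.3279; Cmin,ss = (1575/184)·f/(1−f) ≈ 4.176 μg/mL.
Regimen B: f = (1/2)^(77/23) ≈ 0.0982; Cmin,ss = (536/184)·f/(1−f) ≈ 0.317 μg/mL.
Difference ≈ 4.176 − 0.317 ≈ 3.859 μg/mL.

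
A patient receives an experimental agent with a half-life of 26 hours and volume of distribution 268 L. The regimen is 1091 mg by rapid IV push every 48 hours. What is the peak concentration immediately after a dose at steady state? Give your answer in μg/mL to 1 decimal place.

5.6 μg/mL

τ/t½ = 48/26 ≈ 1.8462, so fraction remaining f = (1/2)^(48/26) ≈ 0.2781.
At steady state, accumulation factor R = 1/(1 − e^(−kτ)) ≈ 1.3852.
Each bolus raises the concentration by D/Vd = 1091/268 ≈ 4.071 μg/mL.
Steady-state peak Cmax,ss = C₀·R ≈ 4.071 × 1.3852 ≈ 5.639 μg/mL.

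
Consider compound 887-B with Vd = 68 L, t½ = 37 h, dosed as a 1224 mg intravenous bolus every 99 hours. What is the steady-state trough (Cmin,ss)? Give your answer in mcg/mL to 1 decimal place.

k = ln2/t½ = ln2/37 ≈ 0.018734 h⁻¹; fraction remaining f = e^(−kτ) = e^(−0.018734×99) ≈ 0.1565.
Accumulation ratio R = 1/(1 − f) ≈ 1/0.8435 ≈ 1.1855.
Each bolus raises the concentration by D/Vd = 1224/68 ≈ 18.000 mcg/mL.
Steady-state peak Cmax,ss = C₀·R ≈ 18.000 × 1.1855 ≈ 21.339 mcg/mL.
Steady-state trough Cmin,ss = Cmax,ss·f ≈ 21.339 × 0.1565 ≈ 3.340 mcg/mL.

3.3 mcg/mL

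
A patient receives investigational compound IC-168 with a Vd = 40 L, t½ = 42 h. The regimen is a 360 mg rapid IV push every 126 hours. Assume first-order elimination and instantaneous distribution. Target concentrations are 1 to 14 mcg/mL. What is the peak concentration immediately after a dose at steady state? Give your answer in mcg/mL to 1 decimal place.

10.3 mcg/mL

τ = 126 h = 3 half-lives, so f = (1/2)^3 = 0.125.
Accumulation ratio R = 1/(1 − f) = 1/0.875 = 8/7.
Single-dose peak C₀ = D/Vd = 360/40 = 9 mcg/mL.
Steady-state peak Cmax,ss = C₀·R = 9 × 8/7 ≈ 10.286 mcg/mL.
Peak 10.3 mcg/mL vs MTC 14 mcg/mL: below toxic threshold.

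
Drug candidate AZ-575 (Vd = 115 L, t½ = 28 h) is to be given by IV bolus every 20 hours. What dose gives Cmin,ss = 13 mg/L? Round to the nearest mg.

958 mg

τ/t½ = 20/28 ≈ 0.71429, so f = (1/2)^(20/28) ≈ 0.609507.
Cmin,ss = (D/Vd)·f/(1−f), so D = Cmin,ss·Vd·(1−f)/f.
D = 13 × 115 × (1−f)/f ≈ 13 × 115 × 0.64067 ≈ 957.80 mg.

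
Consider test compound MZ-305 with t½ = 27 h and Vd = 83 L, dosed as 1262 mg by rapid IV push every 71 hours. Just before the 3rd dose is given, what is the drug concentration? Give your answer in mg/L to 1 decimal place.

2.9 mg/L

f = (1/2)^(τ/t½) = (1/2)^(71/27) ≈ 0.1616.
C₀ = D/Vd = 1262/83 ≈ 15.205 mg/L.
Before the 3rd dose, 2 doses have been given. Superposition: Cmin = C₀·(f + f²).
≈ 15.205 × (0.1616 + 0.0261) ≈ 15.205 × 0.1877 ≈ 2.854 mg/L.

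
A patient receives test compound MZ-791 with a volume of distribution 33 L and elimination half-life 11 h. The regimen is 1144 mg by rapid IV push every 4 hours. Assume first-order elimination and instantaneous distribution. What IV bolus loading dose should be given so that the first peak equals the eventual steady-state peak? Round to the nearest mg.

5135 mg

f = (1/2)^(4/11) ≈ 0.777203; accumulation ratio R = 1/(1−f) ≈ 4.48839.
Loading dose to hit Cmax,ss on first dose: D_load = D_maint·R ≈ 1144 × 4.48839 ≈ 5134.72 mg.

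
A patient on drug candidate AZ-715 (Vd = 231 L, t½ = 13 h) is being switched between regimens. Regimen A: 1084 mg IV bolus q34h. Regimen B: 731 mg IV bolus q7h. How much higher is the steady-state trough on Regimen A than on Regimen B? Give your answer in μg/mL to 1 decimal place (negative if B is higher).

Regimen A: f = (1/2)^(34/13) ≈ 0.1632; Cmin,ss = (1084/231)·f/(1−f) ≈ 0.915 μg/mL.
Regimen B: f = (1/2)^(7/13) ≈ 0.6885; Cmin,ss = (731/231)·f/(1−f) ≈ 6.994 μg/mL.
Difference ≈ 0.915 − 6.994 ≈ -6.079 μg/mL.

-6.1 μg/mL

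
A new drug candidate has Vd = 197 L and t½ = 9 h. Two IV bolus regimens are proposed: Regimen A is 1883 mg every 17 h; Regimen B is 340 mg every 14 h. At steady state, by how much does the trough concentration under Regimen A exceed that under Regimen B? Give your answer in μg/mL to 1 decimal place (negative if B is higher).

Regimen A: f = (1/2)^(17/9) ≈ 0.2700; Cmin,ss = (1883/197)·f/(1−f) ≈ 3.535 μg/mL.
Regimen B: f = (1/2)^(14/9) ≈ 0.3402; Cmin,ss = (340/197)·f/(1−f) ≈ 0.890 μg/mL.
Difference ≈ 3.535 − 0.890 ≈ 2.645 μg/mL.

2.6 μg/mL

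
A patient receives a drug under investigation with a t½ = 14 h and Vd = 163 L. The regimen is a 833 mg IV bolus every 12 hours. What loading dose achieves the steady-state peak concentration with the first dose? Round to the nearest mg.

1860 mg

f = (1/2)^(12/14) ≈ 0.552045; accumulation ratio R = 1/(1−f) ≈ 2.23237.
Loading dose to hit Cmax,ss on first dose: D_load = D_maint·R ≈ 833 × 2.23237 ≈ 1859.56 mg.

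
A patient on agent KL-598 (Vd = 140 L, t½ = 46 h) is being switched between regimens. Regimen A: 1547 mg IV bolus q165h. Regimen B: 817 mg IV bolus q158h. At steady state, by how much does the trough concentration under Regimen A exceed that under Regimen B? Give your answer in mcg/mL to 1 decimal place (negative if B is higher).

Regimen A: f = (1/2)^(165/46) ≈ 0.0832; Cmin,ss = (1547/140)·f/(1−f) ≈ 1.003 mcg/mL.
Regimen B: f = (1/2)^(158/46) ≈ 0.0925; Cmin,ss = (817/140)·f/(1−f) ≈ 0.595 mcg/mL.
Difference ≈ 1.003 − 0.595 ≈ 0.408 mcg/mL.

0.4 mcg/mL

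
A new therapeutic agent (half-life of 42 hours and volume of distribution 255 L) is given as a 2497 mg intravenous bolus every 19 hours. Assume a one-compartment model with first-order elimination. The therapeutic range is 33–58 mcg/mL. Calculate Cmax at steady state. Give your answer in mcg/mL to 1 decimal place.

τ/t½ = 19/42 ≈ 0.45238, so fraction remaining f = (1/2)^(19/42) ≈ 0.7308.
At steady state, accumulation factor R = 1/(1 − e^(−kτ)) ≈ 3.7147.
Each bolus raises the concentration by D/Vd = 2497/255 ≈ 9.792 mcg/mL.
Steady-state peak Cmax,ss = C₀·R ≈ 9.792 × 3.7147 ≈ 36.374 mcg/mL.
Peak 36.4 mcg/mL vs MTC 58 mcg/mL: below toxic threshold.

36.4 mcg/mL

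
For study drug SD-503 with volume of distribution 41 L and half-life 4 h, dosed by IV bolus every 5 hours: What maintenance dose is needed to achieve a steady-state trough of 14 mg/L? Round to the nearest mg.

τ/t½ = 5/4 ≈ 1.25, so f = (1/2)^(5/4) ≈ 0.420448.
Cmin,ss = (D/Vd)·f/(1−f), so D = Cmin,ss·Vd·(1−f)/f.
D = 14 × 41 × (1−f)/f ≈ 14 × 41 × 1.37842 ≈ 791.21 mg.

791 mg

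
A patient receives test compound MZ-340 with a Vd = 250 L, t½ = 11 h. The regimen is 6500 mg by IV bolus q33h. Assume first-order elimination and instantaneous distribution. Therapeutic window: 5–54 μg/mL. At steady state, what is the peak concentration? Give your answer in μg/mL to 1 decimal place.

The dosing interval is 3 half-lives, so f = 2^(−3) = 0.125.
At steady state, R = 1/(1 − 0.125) = 8/7.
Single-dose peak C₀ = D/Vd = 6500/250 = 26 μg/mL.
Steady-state peak Cmax,ss = C₀·R = 26 × 8/7 ≈ 29.714 μg/mL.
Peak 29.7 μg/mL vs MTC 54 μg/mL: below toxic threshold.

29.7 μg/mL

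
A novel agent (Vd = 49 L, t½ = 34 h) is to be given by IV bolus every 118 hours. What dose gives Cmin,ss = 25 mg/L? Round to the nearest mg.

τ/t½ = 118/34 ≈ 3.4706, so f = (1/2)^(118/34) ≈ 0.090209.
Cmin,ss = (D/Vd)·f/(1−f), so D = Cmin,ss·Vd·(1−f)/f.
D = 25 × 49 × (1−f)/f ≈ 25 × 49 × 10.08537 ≈ 12354.58 mg.

12355 mg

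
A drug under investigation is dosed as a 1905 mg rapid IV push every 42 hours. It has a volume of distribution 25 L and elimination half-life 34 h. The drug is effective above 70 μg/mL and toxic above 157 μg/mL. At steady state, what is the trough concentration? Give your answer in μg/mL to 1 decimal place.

56.3 μg/mL

τ/t½ = 42/34 ≈ 1.2353, so fraction remaining f = (1/2)^(42/34) ≈ 0.4248.
Single-dose peak C₀ = D/Vd = 1905/25 ≈ 76.200 μg/mL.
Steady-state trough Cmin,ss = C₀·f/(1−f) ≈ 76.200 × 0.4248/0.5752 ≈ 56.276 μg/mL.
Trough 56.3 μg/mL vs MEC 70 μg/mL: subtherapeutic.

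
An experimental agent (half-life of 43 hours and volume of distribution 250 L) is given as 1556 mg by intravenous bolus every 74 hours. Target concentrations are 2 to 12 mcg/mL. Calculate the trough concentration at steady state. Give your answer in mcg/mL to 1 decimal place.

Over one 74-h interval, 74/43 ≈ 1.7209 half-lives elapse, leaving f ≈ 0.3034 of each dose.
Single-dose peak C₀ = D/Vd = 1556/250 ≈ 6.224 mcg/mL.
Steady-state trough Cmin,ss = C₀·f/(1−f) ≈ 6.224 × 0.3034/0.6966 ≈ 2.711 mcg/mL.
Trough 2.7 mcg/mL vs MEC 2 mcg/mL: adequate.

2.7 mcg/mL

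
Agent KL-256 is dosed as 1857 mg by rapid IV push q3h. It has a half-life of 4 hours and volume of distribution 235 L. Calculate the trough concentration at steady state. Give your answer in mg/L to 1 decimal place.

Over one 3-h interval, 3/4 ≈ 0.75 half-lives elapse, leaving f ≈ 0.5946 of each dose.
Single-dose peak C₀ = D/Vd = 1857/235 ≈ 7.902 mg/L.
Steady-state trough Cmin,ss = C₀·f/(1−f) ≈ 7.902 × 0.5946/0.4054 ≈ 11.590 mg/L.

11.6 mg/L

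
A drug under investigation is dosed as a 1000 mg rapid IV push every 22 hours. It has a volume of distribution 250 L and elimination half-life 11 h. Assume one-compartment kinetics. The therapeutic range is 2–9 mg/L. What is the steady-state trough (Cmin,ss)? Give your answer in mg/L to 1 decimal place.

1.3 mg/L

The dosing interval is 2 half-lives, so f = 2^(−2) = 0.25.
At steady state, R = 1/(1 − 0.25) = 4/3.
Single-dose peak C₀ = D/Vd = 1000/250 = 4 mg/L.
Steady-state peak Cmax,ss = C₀·R = 4 × 4/3 ≈ 5.333 mg/L.
Steady-state trough Cmin,ss = Cmax,ss·f ≈ 5.333 × 0.25 ≈ 1.333 mg/L.
Trough 1.3 mg/L vs MEC 2 mg/L: subtherapeutic.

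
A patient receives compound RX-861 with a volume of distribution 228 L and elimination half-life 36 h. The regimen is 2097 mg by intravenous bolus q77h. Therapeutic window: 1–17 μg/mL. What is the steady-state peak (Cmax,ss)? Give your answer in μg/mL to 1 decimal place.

k = ln2/t½ = ln2/36 ≈ 0.019254 h⁻¹; fraction remaining f = e^(−kτ) = e^(−0.019254×77) ≈ 0.2271.
Accumulation ratio R = 1/(1 − f) ≈ 1/0.7729 ≈ 1.2938.
Single-dose peak C₀ = D/Vd = 2097/228 ≈ 9.197 μg/mL.
Steady-state peak Cmax,ss = C₀·R ≈ 9.197 × 1.2938 ≈ 11.899 μg/mL.
Peak 11.9 μg/mL vs MTC 17 μg/mL: below toxic threshold.

11.9 μg/mL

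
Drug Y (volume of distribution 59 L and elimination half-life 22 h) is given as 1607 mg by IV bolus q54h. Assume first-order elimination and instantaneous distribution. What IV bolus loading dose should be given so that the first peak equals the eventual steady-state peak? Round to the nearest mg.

f = (1/2)^(54/22) ≈ 0.182435; accumulation ratio R = 1/(1−f) ≈ 1.22314.
Loading dose to hit Cmax,ss on first dose: D_load = D_maint·R ≈ 1607 × 1.22314 ≈ 1965.59 mg.

1966 mg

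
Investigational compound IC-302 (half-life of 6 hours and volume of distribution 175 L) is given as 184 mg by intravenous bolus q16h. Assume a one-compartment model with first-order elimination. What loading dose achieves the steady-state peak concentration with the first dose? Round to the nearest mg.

f = (1/2)^(16/6) ≈ 0.157490; accumulation ratio R = 1/(1−f) ≈ 1.18693.
Loading dose to hit Cmax,ss on first dose: D_load = D_maint·R ≈ 184 × 1.18693 ≈ 218.40 mg.

218 mg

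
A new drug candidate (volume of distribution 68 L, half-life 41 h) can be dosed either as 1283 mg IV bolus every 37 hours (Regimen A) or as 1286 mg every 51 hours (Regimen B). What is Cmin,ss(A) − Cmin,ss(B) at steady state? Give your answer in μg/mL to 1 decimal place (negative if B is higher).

7.9 μg/mL

Regimen A: f = (1/2)^(37/41) ≈ 0.5350; Cmin,ss = (1283/68)·f/(1−f) ≈ 21.708 μg/mL.
Regimen B: f = (1/2)^(51/41) ≈ 0.4222; Cmin,ss = (1286/68)·f/(1−f) ≈ 13.819 μg/mL.
Difference ≈ 21.708 − 13.819 ≈ 7.889 μg/mL.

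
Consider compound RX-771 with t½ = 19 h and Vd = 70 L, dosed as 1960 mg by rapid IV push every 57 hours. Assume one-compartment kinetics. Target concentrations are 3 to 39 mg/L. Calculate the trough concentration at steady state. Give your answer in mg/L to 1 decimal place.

4.0 mg/L

The dosing interval is 3 half-lives, so f = 2^(−3) = 0.125.
Accumulation ratio R = 1/(1 − f) = 1/0.875 = 8/7.
Single-dose peak C₀ = D/Vd = 1960/70 = 28 mg/L.
Steady-state peak Cmax,ss = C₀·R = 28 × 8/7 ≈ 32.000 mg/L.
Steady-state trough Cmin,ss = Cmax,ss·f ≈ 32.000 × 0.125 ≈ 4.000 mg/L.
Trough 4.0 mg/L vs MEC 3 mg/L: adequate.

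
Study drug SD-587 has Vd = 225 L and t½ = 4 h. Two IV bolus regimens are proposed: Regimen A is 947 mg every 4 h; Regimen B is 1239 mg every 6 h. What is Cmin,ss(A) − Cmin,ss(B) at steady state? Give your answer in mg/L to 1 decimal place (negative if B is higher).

1.2 mg/L

Regimen A: f = (1/2)^(4/4) ≈ 0.5000; Cmin,ss = (947/225)·f/(1−f) ≈ 4.209 mg/L.
Regimen B: f = (1/2)^(6/4) ≈ 0.3536; Cmin,ss = (1239/225)·f/(1−f) ≈ 3.012 mg/L.
Difference ≈ 4.209 − 3.012 ≈ 1.197 mg/L.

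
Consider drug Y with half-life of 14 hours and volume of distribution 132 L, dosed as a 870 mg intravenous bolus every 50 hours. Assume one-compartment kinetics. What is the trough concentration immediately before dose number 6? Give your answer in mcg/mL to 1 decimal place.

0.6 mcg/mL

f = (1/2)^(τ/t½) = (1/2)^(50/14) ≈ 0.0841.
C₀ = D/Vd = 870/132 ≈ 6.591 mcg/mL.
Before the 6th dose, 5 doses have been given. Superposition: Cmin = C₀·(f + f² + … + f^5).
≈ 6.591 × (0.0841 + 0.0071 + 0.0006 + 0.0001 + 0.0000) ≈ 6.591 × 0.0919 ≈ 0.606 mcg/mL.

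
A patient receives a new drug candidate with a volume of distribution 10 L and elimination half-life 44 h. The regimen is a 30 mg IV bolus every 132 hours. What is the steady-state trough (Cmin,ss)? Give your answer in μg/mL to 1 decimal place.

τ = 132 h = 3 half-lives, so f = (1/2)^3 = 0.125.
At steady state, R = 1/(1 − 0.125) = 8/7.
Single-dose peak C₀ = D/Vd = 30/10 = 3 μg/mL.
Steady-state peak Cmax,ss = C₀·R = 3 × 8/7 ≈ 3.429 μg/mL.
Steady-state trough Cmin,ss = Cmax,ss·f ≈ 3.429 × 0.125 ≈ 0.429 μg/mL.

0.4 μg/mL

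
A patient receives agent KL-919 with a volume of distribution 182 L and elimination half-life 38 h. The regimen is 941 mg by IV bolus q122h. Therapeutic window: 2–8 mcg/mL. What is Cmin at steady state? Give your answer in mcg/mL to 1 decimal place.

0.6 mcg/mL

k = ln2/t½ = ln2/38 ≈ 0.018241 h⁻¹; fraction remaining f = e^(−kτ) = e^(−0.018241×122) ≈ 0.1080.
Accumulation ratio R = 1/(1 − f) ≈ 1/0.8920 ≈ 1.1211.
Single-dose peak C₀ = D/Vd = 941/182 ≈ 5.170 mcg/mL.
Cmax,ss = C₀/(1 − f) ≈ 5.170/0.8920 ≈ 5.796 mcg/mL.
Steady-state trough Cmin,ss = Cmax,ss·f ≈ 5.796 × 0.1080 ≈ 0.626 mcg/mL.
Trough 0.6 mcg/mL vs MEC 2 mcg/mL: subtherapeutic.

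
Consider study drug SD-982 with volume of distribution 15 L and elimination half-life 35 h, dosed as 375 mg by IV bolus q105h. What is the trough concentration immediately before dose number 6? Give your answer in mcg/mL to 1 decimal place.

3.6 mcg/mL

f = (1/2)^(τ/t½) = (1/2)^(105/35) ≈ 0.1250.
C₀ = D/Vd = 375/15 ≈ 25.000 mcg/mL.
Before the 6th dose, 5 doses have been given. Superposition: Cmin = C₀·(f + f² + … + f^5).
≈ 25.000 × (0.1250 + 0.0156 + 0.0020 + 0.0002 + 0.0000) ≈ 25.000 × 0.1428 ≈ 3.570 mcg/mL.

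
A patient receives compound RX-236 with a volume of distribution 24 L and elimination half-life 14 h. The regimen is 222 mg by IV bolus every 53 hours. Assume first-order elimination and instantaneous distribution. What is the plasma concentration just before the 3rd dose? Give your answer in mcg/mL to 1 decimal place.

f = (1/2)^(τ/t½) = (1/2)^(53/14) ≈ 0.0725.
C₀ = D/Vd = 222/24 ≈ 9.250 mcg/mL.
Before the 3rd dose, 2 doses have been given. Superposition: Cmin = C₀·(f + f²).
≈ 9.250 × (0.0725 + 0.0053) ≈ 9.250 × 0.0778 ≈ 0.720 mcg/mL.

0.7 mcg/mL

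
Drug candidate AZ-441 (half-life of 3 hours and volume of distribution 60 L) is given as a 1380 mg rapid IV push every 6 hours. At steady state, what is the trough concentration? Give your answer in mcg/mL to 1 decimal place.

7.7 mcg/mL

The dosing interval is 2 half-lives, so f = 2^(−2) = 0.25.
At steady state, R = 1/(1 − 0.25) = 4/3.
Single-dose peak C₀ = D/Vd = 1380/60 = 23 mcg/mL.
Steady-state peak Cmax,ss = C₀·R = 23 × 4/3 ≈ 30.667 mcg/mL.
Steady-state trough Cmin,ss = Cmax,ss·f ≈ 30.667 × 0.25 ≈ 7.667 mcg/mL.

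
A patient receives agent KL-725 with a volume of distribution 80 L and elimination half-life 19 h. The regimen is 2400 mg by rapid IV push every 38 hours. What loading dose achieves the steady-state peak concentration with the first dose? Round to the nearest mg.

f = (1/2)^(38/19) ≈ 0.250000; accumulation ratio R = 1/(1−f) ≈ 1.33333.
Loading dose to hit Cmax,ss on first dose: D_load = D_maint·R ≈ 2400 × 1.33333 ≈ 3199.99 mg.

3200 mg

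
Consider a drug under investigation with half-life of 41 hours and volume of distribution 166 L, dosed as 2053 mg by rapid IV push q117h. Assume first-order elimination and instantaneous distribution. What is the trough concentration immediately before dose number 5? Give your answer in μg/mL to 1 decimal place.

f = (1/2)^(τ/t½) = (1/2)^(117/41) ≈ 0.1383.
C₀ = D/Vd = 2053/166 ≈ 12.367 μg/mL.
Before the 5th dose, 4 doses have been given. Superposition: Cmin = C₀·(f + f² + … + f^4).
≈ 12.367 × (0.1383 + 0.0191 + 0.0026 + 0.0004) ≈ 12.367 × 0.1604 ≈ 1.984 μg/mL.

2.0 μg/mL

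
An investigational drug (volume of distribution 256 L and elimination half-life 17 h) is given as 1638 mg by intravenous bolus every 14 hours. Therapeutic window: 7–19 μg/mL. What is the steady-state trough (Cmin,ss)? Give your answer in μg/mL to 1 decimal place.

k = ln2/t½ = ln2/17 ≈ 0.040773 h⁻¹; fraction remaining f = e^(−kτ) = e^(−0.040773×14) ≈ 0.5651.
Each bolus raises the concentration by D/Vd = 1638/256 ≈ 6.398 μg/mL.
Steady-state trough Cmin,ss = C₀·f/(1−f) ≈ 6.398 × 0.5651/0.4349 ≈ 8.313 μg/mL.
Trough 8.3 μg/mL vs MEC 7 μg/mL: adequate.

8.3 μg/mL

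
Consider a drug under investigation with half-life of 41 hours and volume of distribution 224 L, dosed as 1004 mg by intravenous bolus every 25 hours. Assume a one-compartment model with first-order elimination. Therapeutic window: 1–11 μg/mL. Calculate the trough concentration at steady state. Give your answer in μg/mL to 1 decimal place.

Over one 25-h interval, 25/41 ≈ 0.60976 half-lives elapse, leaving f ≈ 0.6553 of each dose.
Each bolus raises the concentration by D/Vd = 1004/224 ≈ 4.482 μg/mL.
Steady-state trough Cmin,ss = C₀·f/(1−f) ≈ 4.482 × 0.6553/0.3447 ≈ 8.521 μg/mL.
Trough 8.5 μg/mL vs MEC 1 μg/mL: adequate.

8.5 μg/mL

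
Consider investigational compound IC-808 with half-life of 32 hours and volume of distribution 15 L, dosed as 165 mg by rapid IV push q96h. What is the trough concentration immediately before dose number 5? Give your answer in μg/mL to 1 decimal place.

1.6 μg/mL

f = (1/2)^(τ/t½) = (1/2)^(96/32) ≈ 0.1250.
C₀ = D/Vd = 165/15 ≈ 11.000 μg/mL.
Before the 5th dose, 4 doses have been given. Superposition: Cmin = C₀·(f + f² + … + f^4).
≈ 11.000 × (0.1250 + 0.0156 + 0.0020 + 0.0002) ≈ 11.000 × 0.1428 ≈ 1.571 μg/mL.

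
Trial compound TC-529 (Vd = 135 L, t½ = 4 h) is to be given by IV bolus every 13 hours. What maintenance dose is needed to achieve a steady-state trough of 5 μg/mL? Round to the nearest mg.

5747 mg

τ/t½ = 13/4 ≈ 3.25, so f = (1/2)^(13/4) ≈ 0.105112.
Cmin,ss = (D/Vd)·f/(1−f), so D = Cmin,ss·Vd·(1−f)/f.
D = 5 × 135 × (1−f)/f ≈ 5 × 135 × 8.51366 ≈ 5746.72 mg.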